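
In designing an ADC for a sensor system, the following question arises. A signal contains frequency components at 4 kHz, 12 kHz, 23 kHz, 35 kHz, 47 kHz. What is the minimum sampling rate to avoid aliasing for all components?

The highest frequency component is f_max = 47 kHz.
Nyquist rate = 2 * f_max = 2 * 47 kHz = 94 kHz.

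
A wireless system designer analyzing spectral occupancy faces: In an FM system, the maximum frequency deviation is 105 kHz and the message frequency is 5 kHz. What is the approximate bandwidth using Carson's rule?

Carson's rule: BW = 2*(delta_f + f_m)
= 2*(105 + 5) kHz = 220 kHz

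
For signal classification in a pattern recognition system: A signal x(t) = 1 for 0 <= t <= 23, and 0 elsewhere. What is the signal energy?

Energy = integral of |x(t)|^2 dt over the signal duration
= 1^2 * 23 = 1 * 23 = 23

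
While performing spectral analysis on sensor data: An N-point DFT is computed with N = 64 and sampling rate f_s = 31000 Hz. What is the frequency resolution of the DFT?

DFT frequency resolution = f_s / N
= 31000 / 64 = 3875/8 Hz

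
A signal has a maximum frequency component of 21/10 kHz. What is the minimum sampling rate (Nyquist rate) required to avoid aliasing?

By the Nyquist-Shannon sampling theorem,
the minimum sampling rate (Nyquist rate) must be at least 2 * f_max.
Nyquist rate = 2 * 21/10 kHz = 21/5 kHz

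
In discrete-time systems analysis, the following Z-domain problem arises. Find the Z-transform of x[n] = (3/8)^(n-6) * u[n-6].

Time-shifting property: if X(z) = Z{x[n]}, then Z{x[n-d]} = z^(-d) * X(z)
X(z) = z/(z - 3/8) for x[n] = (3/8)^n * u[n]
Z{x[n-6]} = z^(-6) * z/(z - 3/8) = z^(-5)/(z - 3/8)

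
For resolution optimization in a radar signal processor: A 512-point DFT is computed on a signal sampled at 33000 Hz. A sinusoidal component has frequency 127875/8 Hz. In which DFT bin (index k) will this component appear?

DFT frequency resolution = f_s/N = 33000/512 = 4125/64 Hz
Bin index k = f_signal / resolution = 127875/8 / 4125/64 = 248
The signal frequency 127875/8 Hz falls in DFT bin k = 248.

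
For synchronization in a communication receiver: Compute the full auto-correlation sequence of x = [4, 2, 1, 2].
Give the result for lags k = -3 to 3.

r_xx[k] = sum_m x[m]*x[m+k], indexed from 0, for k = -3 to 3:
  r_xx[-3] = x[3]*x[0] = 8
  r_xx[-2] = x[2]*x[0] + x[3]*x[1] = 8
  r_xx[-1] = x[1]*x[0] + x[2]*x[1] + x[3]*x[2] = 12
  r_xx[0] = x[0]*x[0] + x[1]*x[1] + x[2]*x[2] + x[3]*x[3] = 25
  r_xx[1] = x[0]*x[1] + x[1]*x[2] + x[2]*x[3] = 12
  r_xx[2] = x[0]*x[2] + x[1]*x[3] = 8
  r_xx[3] = x[0]*x[3] = 8
r_xx = [8, 8, 12, 25, 12, 8, 8]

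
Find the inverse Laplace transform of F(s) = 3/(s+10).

Standard pair: k/(s+a) <-> k*e^(-at)*u(t)
With k=3, a=10: f(t) = 3*e^(-10t)*u(t)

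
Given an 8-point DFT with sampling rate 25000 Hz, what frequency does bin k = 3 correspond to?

The frequency of DFT bin k is: f_k = k * f_s / N
f_3 = 3 * 25000 / 8 = 9375 Hz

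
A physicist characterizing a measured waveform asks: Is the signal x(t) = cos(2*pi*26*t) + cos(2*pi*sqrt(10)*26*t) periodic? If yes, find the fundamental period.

f1 = 26 Hz, f2 = 26*sqrt(10) Hz
Ratio f2/f1 = sqrt(10), which is irrational.
Since the frequency ratio is irrational, no common period exists.
The signal is not periodic.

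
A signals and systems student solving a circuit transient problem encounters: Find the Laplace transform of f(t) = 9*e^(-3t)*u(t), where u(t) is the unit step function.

Standard Laplace transform pair:
e^(-at)*u(t) <-> 1/(s+a)
With a = 3: L{9*e^(-3t)*u(t)} = 9/(s+3), ROC: Re(s) > -3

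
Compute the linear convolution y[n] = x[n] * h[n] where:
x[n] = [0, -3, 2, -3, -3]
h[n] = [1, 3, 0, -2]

y[n] = sum_k x[k]*h[n-k]. Output length = len(x) + len(h) - 1 = 5 + 4 - 1 = 8.
y[0] = 0*1 = 0
y[1] = -3*1 + 0*3 = -3
y[2] = 2*1 + -3*3 + 0*0 = -7
y[3] = -3*1 + 2*3 + -3*0 + 0*-2 = 3
y[4] = -3*1 + -3*3 + 2*0 + -3*-2 = -6
y[5] = -3*3 + -3*0 + 2*-2 = -13
y[6] = -3*0 + -3*-2 = 6
y[7] = -3*-2 = 6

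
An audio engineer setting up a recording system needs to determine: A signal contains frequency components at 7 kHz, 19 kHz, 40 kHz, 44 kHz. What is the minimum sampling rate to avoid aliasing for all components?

The highest frequency component is f_max = 44 kHz.
Nyquist rate = 2 * f_max = 2 * 44 kHz = 88 kHz.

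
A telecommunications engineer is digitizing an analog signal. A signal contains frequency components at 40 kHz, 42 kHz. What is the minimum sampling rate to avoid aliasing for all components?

The highest frequency component is f_max = 42 kHz.
Nyquist rate = 2 * f_max = 2 * 42 kHz = 84 kHz.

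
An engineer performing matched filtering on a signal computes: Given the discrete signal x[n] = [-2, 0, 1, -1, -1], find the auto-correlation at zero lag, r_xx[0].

The auto-correlation at zero lag r_xx[0] equals the signal energy.
r_xx[0] = sum of x[n]^2 = (-2)^2 + 0^2 + 1^2 + (-1)^2 + (-1)^2
= 4 + 0 + 1 + 1 + 1 = 7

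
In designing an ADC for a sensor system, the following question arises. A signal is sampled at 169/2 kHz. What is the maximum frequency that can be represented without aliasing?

The maximum frequency that can be represented without aliasing
is the Nyquist frequency: f_max = f_s / 2 = 169/2 kHz / 2 = 169/4 kHz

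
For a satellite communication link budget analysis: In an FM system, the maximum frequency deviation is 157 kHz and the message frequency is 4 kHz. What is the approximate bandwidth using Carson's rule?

Carson's rule: BW = 2*(delta_f + f_m)
= 2*(157 + 4) kHz = 322 kHz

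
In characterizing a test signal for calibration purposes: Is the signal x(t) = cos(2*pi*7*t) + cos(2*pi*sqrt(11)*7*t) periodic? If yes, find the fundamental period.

f1 = 7 Hz, f2 = 7*sqrt(11) Hz
Ratio f2/f1 = sqrt(11), which is irrational.
Since the frequency ratio is irrational, no common period exists.
The signal is not periodic.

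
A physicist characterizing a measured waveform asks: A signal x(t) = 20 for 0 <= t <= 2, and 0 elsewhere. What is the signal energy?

Energy = integral of |x(t)|^2 dt over the signal duration
= 20^2 * 2 = 400 * 2 = 800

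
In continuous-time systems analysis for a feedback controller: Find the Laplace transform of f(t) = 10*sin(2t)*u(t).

Standard pair: sin(wt)*u(t) <-> w/(s^2+w^2)
With w = 2: L{10*sin(2t)*u(t)} = 20/(s^2+4)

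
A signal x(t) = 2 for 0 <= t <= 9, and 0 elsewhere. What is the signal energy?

Energy = integral of |x(t)|^2 dt over the signal duration
= 2^2 * 9 = 4 * 9 = 36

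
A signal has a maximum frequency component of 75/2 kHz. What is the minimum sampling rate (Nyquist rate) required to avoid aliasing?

By the Nyquist-Shannon sampling theorem,
the minimum sampling rate (Nyquist rate) must be at least 2 * f_max.
Nyquist rate = 2 * 75/2 kHz = 75 kHz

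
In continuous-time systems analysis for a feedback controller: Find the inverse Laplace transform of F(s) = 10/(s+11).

Standard pair: k/(s+a) <-> k*e^(-at)*u(t)
With k=10, a=11: f(t) = 10*e^(-11t)*u(t)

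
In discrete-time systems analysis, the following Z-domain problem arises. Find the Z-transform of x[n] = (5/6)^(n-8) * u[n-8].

Time-shifting property: if X(z) = Z{x[n]}, then Z{x[n-d]} = z^(-d) * X(z)
X(z) = z/(z - 5/6) for x[n] = (5/6)^n * u[n]
Z{x[n-8]} = z^(-8) * z/(z - 5/6) = z^(-7)/(z - 5/6)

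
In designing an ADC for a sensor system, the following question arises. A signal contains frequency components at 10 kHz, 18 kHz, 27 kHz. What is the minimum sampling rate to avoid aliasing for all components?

The highest frequency component is f_max = 27 kHz.
Nyquist rate = 2 * f_max = 2 * 27 kHz = 54 kHz.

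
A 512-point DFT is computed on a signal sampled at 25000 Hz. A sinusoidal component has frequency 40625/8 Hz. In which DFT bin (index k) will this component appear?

DFT frequency resolution = f_s/N = 25000/512 = 3125/64 Hz
Bin index k = f_signal / resolution = 40625/8 / 3125/64 = 104
The signal frequency 40625/8 Hz falls in DFT bin k = 104.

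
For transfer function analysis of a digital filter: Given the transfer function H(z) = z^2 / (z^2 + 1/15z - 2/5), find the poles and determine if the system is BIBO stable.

Poles are roots of the denominator: z^2 + 1/15z - 2/5 = 0.
Quadratic formula: z = [-(1/15) +/- sqrt((1/15)^2 - 4*(-2/5))] / 2
Discriminant = 1/225 + 8/5 = 361/225; sqrt = 19/15.
z = (-1/15 +/- 19/15) / 2 => z = 3/5 or z = -2/3.
|p1| = 3/5, |p2| = 2/3.
For BIBO stability, all poles must lie inside the unit circle (|p| < 1).
System is STABLE since both |p| < 1.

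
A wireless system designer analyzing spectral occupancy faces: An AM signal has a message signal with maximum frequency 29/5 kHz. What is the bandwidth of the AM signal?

In AM (double-sideband), the bandwidth is twice the message frequency.
BW = 2 * f_m = 2 * 29/5 kHz = 58/5 kHz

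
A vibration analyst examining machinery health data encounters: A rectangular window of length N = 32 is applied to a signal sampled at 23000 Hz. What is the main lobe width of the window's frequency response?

For a rectangular window of length N,
the main lobe width in frequency is 2*f_s/N.
= 2*23000/32 = 2875/2 Hz
This determines the minimum frequency separation for resolving two sinusoids.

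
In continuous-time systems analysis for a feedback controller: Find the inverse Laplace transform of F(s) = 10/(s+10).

Standard pair: k/(s+a) <-> k*e^(-at)*u(t)
With k=10, a=10: f(t) = 10*e^(-10t)*u(t)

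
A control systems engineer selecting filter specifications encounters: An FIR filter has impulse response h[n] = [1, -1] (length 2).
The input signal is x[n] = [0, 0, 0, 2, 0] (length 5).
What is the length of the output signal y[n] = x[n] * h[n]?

For linear convolution, the output length is:
len(y) = len(x) + len(h) - 1 = 5 + 2 - 1 = 6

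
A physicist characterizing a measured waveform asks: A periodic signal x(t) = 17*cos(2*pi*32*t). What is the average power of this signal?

Average power of A*cos(wt) is A^2/2.
P = 17^2 / 2 = 289/2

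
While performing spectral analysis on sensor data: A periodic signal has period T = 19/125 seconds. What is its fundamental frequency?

The fundamental frequency is the reciprocal of the period.
f = 1/T = 1/(19/125) = 125/19 Hz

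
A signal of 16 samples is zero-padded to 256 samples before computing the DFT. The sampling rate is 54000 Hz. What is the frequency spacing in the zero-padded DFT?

Original DFT: N = 16, resolution = f_s/N = 54000/16 = 3375 Hz
Zero-padded DFT: N = 256, resolution = f_s/N = 54000/256 = 3375/16 Hz
Zero-padding interpolates the spectrum (finer frequency grid)
but does NOT improve the true spectral resolution (ability to resolve close frequencies).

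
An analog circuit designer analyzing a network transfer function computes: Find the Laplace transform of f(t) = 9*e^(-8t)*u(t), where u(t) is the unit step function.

Standard Laplace transform pair:
e^(-at)*u(t) <-> 1/(s+a)
With a = 8: L{9*e^(-8t)*u(t)} = 9/(s+8), ROC: Re(s) > -8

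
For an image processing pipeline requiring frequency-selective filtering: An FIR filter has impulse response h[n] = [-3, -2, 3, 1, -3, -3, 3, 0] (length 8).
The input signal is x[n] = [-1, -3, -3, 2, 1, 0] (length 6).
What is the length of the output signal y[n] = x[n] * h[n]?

For linear convolution, the output length is:
len(y) = len(x) + len(h) - 1 = 6 + 8 - 1 = 13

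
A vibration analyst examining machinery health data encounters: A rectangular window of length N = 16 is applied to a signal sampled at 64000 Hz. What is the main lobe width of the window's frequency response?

For a rectangular window of length N,
the main lobe width in frequency is 2*f_s/N.
= 2*64000/16 = 8000 Hz
This determines the minimum frequency separation for resolving two sinusoids.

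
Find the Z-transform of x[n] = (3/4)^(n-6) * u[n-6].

Time-shifting property: if X(z) = Z{x[n]}, then Z{x[n-d]} = z^(-d) * X(z)
X(z) = z/(z - 3/4) for x[n] = (3/4)^n * u[n]
Z{x[n-6]} = z^(-6) * z/(z - 3/4) = z^(-5)/(z - 3/4)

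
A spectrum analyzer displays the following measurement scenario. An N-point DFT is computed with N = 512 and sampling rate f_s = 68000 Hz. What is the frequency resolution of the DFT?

DFT frequency resolution = f_s / N
= 68000 / 512 = 2125/16 Hz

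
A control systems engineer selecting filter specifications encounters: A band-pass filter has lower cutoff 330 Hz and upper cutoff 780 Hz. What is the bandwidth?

Bandwidth = f_high - f_low
= 780 Hz - 330 Hz = 450 Hz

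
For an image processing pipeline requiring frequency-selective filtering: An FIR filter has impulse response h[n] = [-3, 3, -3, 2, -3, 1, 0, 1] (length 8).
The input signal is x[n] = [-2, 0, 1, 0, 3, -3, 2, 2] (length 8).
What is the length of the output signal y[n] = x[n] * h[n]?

For linear convolution, the output length is:
len(y) = len(x) + len(h) - 1 = 8 + 8 - 1 = 15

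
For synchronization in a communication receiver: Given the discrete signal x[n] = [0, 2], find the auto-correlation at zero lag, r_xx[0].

The auto-correlation at zero lag r_xx[0] equals the signal energy.
r_xx[0] = sum of x[n]^2 = 0^2 + 2^2
= 0 + 4 = 4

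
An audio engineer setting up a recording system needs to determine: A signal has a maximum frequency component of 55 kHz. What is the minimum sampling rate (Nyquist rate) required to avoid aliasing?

By the Nyquist-Shannon sampling theorem,
the minimum sampling rate (Nyquist rate) must be at least 2 * f_max.
Nyquist rate = 2 * 55 kHz = 110 kHz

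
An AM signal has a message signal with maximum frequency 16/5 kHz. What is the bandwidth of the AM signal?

In AM (double-sideband), the bandwidth is twice the message frequency.
BW = 2 * f_m = 2 * 16/5 kHz = 32/5 kHz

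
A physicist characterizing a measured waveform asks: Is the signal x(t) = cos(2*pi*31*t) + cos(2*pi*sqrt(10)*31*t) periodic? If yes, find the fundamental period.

f1 = 31 Hz, f2 = 31*sqrt(10) Hz
Ratio f2/f1 = sqrt(10), which is irrational.
Since the frequency ratio is irrational, no common period exists.
The signal is not periodic.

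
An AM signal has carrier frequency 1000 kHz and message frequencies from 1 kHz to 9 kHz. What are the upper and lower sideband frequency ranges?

Upper sideband (USB) = fc + [fm_low, fm_high] = 1000 + [1, 9] = [1001, 1009] kHz
Lower sideband (LSB) = fc - [fm_high, fm_low] = 1000 - [9, 1] = [991, 999] kHz
Total occupied spectrum: 991 kHz to 1009 kHz (plus carrier at 1000 kHz)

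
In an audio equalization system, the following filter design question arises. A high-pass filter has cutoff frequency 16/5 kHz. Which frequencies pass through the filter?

A high-pass filter passes all frequencies above the cutoff frequency 16/5 kHz and attenuates lower frequencies.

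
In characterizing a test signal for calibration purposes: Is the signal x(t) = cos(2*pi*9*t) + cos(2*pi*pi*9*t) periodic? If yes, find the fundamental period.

f1 = 9 Hz, f2 = 9*pi Hz
Ratio f2/f1 = pi, which is irrational.
Since the frequency ratio is irrational, no common period exists.
The signal is not periodic.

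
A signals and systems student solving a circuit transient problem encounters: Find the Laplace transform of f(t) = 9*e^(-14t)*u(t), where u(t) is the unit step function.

Standard Laplace transform pair:
e^(-at)*u(t) <-> 1/(s+a)
With a = 14: L{9*e^(-14t)*u(t)} = 9/(s+14), ROC: Re(s) > -14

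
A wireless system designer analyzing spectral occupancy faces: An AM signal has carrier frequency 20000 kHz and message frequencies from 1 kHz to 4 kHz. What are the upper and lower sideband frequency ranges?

Upper sideband (USB) = fc + [fm_low, fm_high] = 20000 + [1, 4] = [20001, 20004] kHz
Lower sideband (LSB) = fc - [fm_high, fm_low] = 20000 - [4, 1] = [19996, 19999] kHz
Total occupied spectrum: 19996 kHz to 20004 kHz (plus carrier at 20000 kHz)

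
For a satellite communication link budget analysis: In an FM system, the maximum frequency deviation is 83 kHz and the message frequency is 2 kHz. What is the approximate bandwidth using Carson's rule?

Carson's rule: BW = 2*(delta_f + f_m)
= 2*(83 + 2) kHz = 170 kHz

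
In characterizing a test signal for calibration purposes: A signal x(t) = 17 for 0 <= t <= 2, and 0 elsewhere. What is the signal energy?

Energy = integral of |x(t)|^2 dt over the signal duration
= 17^2 * 2 = 289 * 2 = 578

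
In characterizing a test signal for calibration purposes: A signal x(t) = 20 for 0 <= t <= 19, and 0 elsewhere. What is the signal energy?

Energy = integral of |x(t)|^2 dt over the signal duration
= 20^2 * 19 = 400 * 19 = 7600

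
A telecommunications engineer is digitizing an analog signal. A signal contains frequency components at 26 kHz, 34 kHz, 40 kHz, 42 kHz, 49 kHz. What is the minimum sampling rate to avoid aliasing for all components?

The highest frequency component is f_max = 49 kHz.
Nyquist rate = 2 * f_max = 2 * 49 kHz = 98 kHz.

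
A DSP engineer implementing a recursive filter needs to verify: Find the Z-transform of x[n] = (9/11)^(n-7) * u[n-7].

Time-shifting property: if X(z) = Z{x[n]}, then Z{x[n-d]} = z^(-d) * X(z)
X(z) = z/(z - 9/11) for x[n] = (9/11)^n * u[n]
Z{x[n-7]} = z^(-7) * z/(z - 9/11) = z^(-6)/(z - 9/11)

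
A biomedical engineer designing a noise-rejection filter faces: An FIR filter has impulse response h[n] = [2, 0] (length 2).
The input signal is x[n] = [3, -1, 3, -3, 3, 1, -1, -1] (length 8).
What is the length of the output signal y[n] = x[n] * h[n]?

For linear convolution, the output length is:
len(y) = len(x) + len(h) - 1 = 8 + 2 - 1 = 9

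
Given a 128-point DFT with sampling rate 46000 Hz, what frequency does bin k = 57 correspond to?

The frequency of DFT bin k is: f_k = k * f_s / N
f_57 = 57 * 46000 / 128 = 163875/8 Hz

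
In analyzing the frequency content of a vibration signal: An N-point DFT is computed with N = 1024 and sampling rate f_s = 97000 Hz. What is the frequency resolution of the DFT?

DFT frequency resolution = f_s / N
= 97000 / 1024 = 12125/128 Hz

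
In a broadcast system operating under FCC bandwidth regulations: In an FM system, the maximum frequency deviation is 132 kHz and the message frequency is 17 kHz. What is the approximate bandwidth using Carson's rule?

Carson's rule: BW = 2*(delta_f + f_m)
= 2*(132 + 17) kHz = 298 kHz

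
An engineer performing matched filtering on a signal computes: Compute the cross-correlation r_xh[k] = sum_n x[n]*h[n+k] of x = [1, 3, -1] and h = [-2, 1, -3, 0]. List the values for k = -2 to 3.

Both sequences indexed from 0 and zero outside their support.
Lags with overlap: k = -2 to 3.
  r_xh[-2] = x[2]*h[0] = 2
  r_xh[-1] = x[1]*h[0] + x[2]*h[1] = -7
  r_xh[0] = x[0]*h[0] + x[1]*h[1] + x[2]*h[2] = 4
  r_xh[1] = x[0]*h[1] + x[1]*h[2] + x[2]*h[3] = -8
  r_xh[2] = x[0]*h[2] + x[1]*h[3] = -3
  r_xh[3] = x[0]*h[3] = 0
r_xh = [2, -7, 4, -8, -3, 0] (for k = -2, ..., 3)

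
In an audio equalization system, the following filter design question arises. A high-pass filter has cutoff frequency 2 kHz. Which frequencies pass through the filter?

A high-pass filter passes all frequencies above the cutoff frequency 2 kHz and attenuates lower frequencies.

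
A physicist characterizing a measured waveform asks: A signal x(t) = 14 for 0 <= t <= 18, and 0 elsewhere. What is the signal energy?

Energy = integral of |x(t)|^2 dt over the signal duration
= 14^2 * 18 = 196 * 18 = 3528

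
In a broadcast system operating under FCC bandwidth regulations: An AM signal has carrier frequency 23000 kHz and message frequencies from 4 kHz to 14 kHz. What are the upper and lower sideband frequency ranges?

Upper sideband (USB) = fc + [fm_low, fm_high] = 23000 + [4, 14] = [23004, 23014] kHz
Lower sideband (LSB) = fc - [fm_high, fm_low] = 23000 - [14, 4] = [22986, 22996] kHz
Total occupied spectrum: 22986 kHz to 23014 kHz (plus carrier at 23000 kHz)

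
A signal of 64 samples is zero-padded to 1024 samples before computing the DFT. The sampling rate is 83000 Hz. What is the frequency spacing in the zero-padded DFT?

Original DFT: N = 64, resolution = f_s/N = 83000/64 = 10375/8 Hz
Zero-padded DFT: N = 1024, resolution = f_s/N = 83000/1024 = 10375/128 Hz
Zero-padding interpolates the spectrum (finer frequency grid)
but does NOT improve the true spectral resolution (ability to resolve close frequencies).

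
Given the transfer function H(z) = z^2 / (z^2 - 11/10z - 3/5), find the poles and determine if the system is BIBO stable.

Poles are roots of the denominator: z^2 - 11/10z - 3/5 = 0.
Quadratic formula: z = [-(-11/10) +/- sqrt((-11/10)^2 - 4*(-3/5))] / 2
Discriminant = 121/100 + 12/5 = 361/100; sqrt = 19/10.
z = (11/10 +/- 19/10) / 2 => z = 3/2 or z = -2/5.
|p1| = 3/2, |p2| = 2/5.
For BIBO stability, all poles must lie inside the unit circle (|p| < 1).
System is UNSTABLE since at least one |p| >= 1.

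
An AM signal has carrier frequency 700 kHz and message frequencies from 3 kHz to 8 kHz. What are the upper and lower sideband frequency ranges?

Upper sideband (USB) = fc + [fm_low, fm_high] = 700 + [3, 8] = [703, 708] kHz
Lower sideband (LSB) = fc - [fm_high, fm_low] = 700 - [8, 3] = [692, 697] kHz
Total occupied spectrum: 692 kHz to 708 kHz (plus carrier at 700 kHz)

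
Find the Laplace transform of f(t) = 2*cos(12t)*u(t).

Standard pair: cos(wt)*u(t) <-> s/(s^2+w^2)
With w = 12: L{2*cos(12t)*u(t)} = 2s/(s^2+144)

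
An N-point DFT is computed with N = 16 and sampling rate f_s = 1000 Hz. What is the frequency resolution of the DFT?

DFT frequency resolution = f_s / N
= 1000 / 16 = 125/2 Hz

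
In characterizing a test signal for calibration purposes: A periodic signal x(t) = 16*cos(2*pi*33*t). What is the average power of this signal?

Average power of A*cos(wt) is A^2/2.
P = 16^2 / 2 = 256/2 = 128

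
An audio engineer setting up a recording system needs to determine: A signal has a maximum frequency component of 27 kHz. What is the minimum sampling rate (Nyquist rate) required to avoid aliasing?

By the Nyquist-Shannon sampling theorem,
the minimum sampling rate (Nyquist rate) must be at least 2 * f_max.
Nyquist rate = 2 * 27 kHz = 54 kHz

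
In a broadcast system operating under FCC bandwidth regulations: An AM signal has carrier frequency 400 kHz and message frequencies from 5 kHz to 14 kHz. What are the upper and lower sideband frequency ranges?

Upper sideband (USB) = fc + [fm_low, fm_high] = 400 + [5, 14] = [405, 414] kHz
Lower sideband (LSB) = fc - [fm_high, fm_low] = 400 - [14, 5] = [386, 395] kHz
Total occupied spectrum: 386 kHz to 414 kHz (plus carrier at 400 kHz)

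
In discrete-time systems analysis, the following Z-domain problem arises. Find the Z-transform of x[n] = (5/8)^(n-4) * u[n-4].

Time-shifting property: if X(z) = Z{x[n]}, then Z{x[n-d]} = z^(-d) * X(z)
X(z) = z/(z - 5/8) for x[n] = (5/8)^n * u[n]
Z{x[n-4]} = z^(-4) * z/(z - 5/8) = z^(-3)/(z - 5/8)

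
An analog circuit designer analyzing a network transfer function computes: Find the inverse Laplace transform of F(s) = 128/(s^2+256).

Standard pair: w/(s^2+w^2) <-> sin(wt)*u(t)
Recognize w^2 = 256, so w = 16; numerator 128 = 8*16.
f(t) = 8*sin(16t)*u(t)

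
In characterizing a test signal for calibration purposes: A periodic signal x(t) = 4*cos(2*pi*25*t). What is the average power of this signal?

Average power of A*cos(wt) is A^2/2.
P = 4^2 / 2 = 16/2 = 8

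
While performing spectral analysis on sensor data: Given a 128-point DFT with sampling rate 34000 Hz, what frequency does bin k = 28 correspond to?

The frequency of DFT bin k is: f_k = k * f_s / N
f_28 = 28 * 34000 / 128 = 14875/2 Hz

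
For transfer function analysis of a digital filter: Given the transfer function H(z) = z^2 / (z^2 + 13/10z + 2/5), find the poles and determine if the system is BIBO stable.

Poles are roots of the denominator: z^2 + 13/10z + 2/5 = 0.
Quadratic formula: z = [-(13/10) +/- sqrt((13/10)^2 - 4*(2/5))] / 2
Discriminant = 169/100 - 8/5 = 9/100; sqrt = 3/10.
z = (-13/10 +/- 3/10) / 2 => z = -1/2 or z = -4/5.
|p1| = 1/2, |p2| = 4/5.
For BIBO stability, all poles must lie inside the unit circle (|p| < 1).
System is STABLE since both |p| < 1.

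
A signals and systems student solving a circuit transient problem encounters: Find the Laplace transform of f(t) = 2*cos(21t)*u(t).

Standard pair: cos(wt)*u(t) <-> s/(s^2+w^2)
With w = 21: L{2*cos(21t)*u(t)} = 2s/(s^2+441)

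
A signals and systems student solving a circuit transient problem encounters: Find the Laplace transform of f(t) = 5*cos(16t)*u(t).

Standard pair: cos(wt)*u(t) <-> s/(s^2+w^2)
With w = 16: L{5*cos(16t)*u(t)} = 5s/(s^2+256)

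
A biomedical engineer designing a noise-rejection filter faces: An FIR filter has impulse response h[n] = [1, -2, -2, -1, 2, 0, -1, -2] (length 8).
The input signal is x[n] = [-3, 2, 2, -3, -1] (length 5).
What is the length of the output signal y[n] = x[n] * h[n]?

For linear convolution, the output length is:
len(y) = len(x) + len(h) - 1 = 5 + 8 - 1 = 12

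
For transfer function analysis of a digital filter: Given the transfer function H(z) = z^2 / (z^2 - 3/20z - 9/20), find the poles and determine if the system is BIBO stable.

Poles are roots of the denominator: z^2 - 3/20z - 9/20 = 0.
Quadratic formula: z = [-(-3/20) +/- sqrt((-3/20)^2 - 4*(-9/20))] / 2
Discriminant = 9/400 + 9/5 = 729/400; sqrt = 27/20.
z = (3/20 +/- 27/20) / 2 => z = 3/4 or z = -3/5.
|p1| = 3/4, |p2| = 3/5.
For BIBO stability, all poles must lie inside the unit circle (|p| < 1).
System is STABLE since both |p| < 1.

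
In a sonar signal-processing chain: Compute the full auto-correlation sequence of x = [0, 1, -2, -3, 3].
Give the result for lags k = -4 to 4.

r_xx[k] = sum_m x[m]*x[m+k], indexed from 0, for k = -4 to 4:
  r_xx[-4] = x[4]*x[0] = 0
  r_xx[-3] = x[3]*x[0] + x[4]*x[1] = 3
  r_xx[-2] = x[2]*x[0] + x[3]*x[1] + x[4]*x[2] = -9
  r_xx[-1] = x[1]*x[0] + x[2]*x[1] + x[3]*x[2] + x[4]*x[3] = -5
  r_xx[0] = x[0]*x[0] + x[1]*x[1] + x[2]*x[2] + x[3]*x[3] + x[4]*x[4] = 23
  r_xx[1] = x[0]*x[1] + x[1]*x[2] + x[2]*x[3] + x[3]*x[4] = -5
  r_xx[2] = x[0]*x[2] + x[1]*x[3] + x[2]*x[4] = -9
  r_xx[3] = x[0]*x[3] + x[1]*x[4] = 3
  r_xx[4] = x[0]*x[4] = 0
r_xx = [0, 3, -9, -5, 23, -5, -9, 3, 0]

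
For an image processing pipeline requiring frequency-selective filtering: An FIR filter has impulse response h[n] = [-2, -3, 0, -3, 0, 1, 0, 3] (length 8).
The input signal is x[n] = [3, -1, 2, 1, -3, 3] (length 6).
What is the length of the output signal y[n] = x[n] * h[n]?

For linear convolution, the output length is:
len(y) = len(x) + len(h) - 1 = 6 + 8 - 1 = 13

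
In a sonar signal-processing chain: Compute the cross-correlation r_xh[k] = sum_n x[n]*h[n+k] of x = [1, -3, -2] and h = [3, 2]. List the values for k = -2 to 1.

Both sequences indexed from 0 and zero outside their support.
Lags with overlap: k = -2 to 1.
  r_xh[-2] = x[2]*h[0] = -6
  r_xh[-1] = x[1]*h[0] + x[2]*h[1] = -13
  r_xh[0] = x[0]*h[0] + x[1]*h[1] = -3
  r_xh[1] = x[0]*h[1] = 2
r_xh = [-6, -13, -3, 2] (for k = -2, ..., 1)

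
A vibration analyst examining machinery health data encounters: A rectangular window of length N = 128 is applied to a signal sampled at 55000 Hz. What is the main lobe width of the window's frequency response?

For a rectangular window of length N,
the main lobe width in frequency is 2*f_s/N.
= 2*55000/128 = 6875/8 Hz
This determines the minimum frequency separation for resolving two sinusoids.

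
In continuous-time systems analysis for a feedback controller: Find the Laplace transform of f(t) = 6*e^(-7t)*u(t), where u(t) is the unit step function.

Standard Laplace transform pair:
e^(-at)*u(t) <-> 1/(s+a)
With a = 7: L{6*e^(-7t)*u(t)} = 6/(s+7), ROC: Re(s) > -7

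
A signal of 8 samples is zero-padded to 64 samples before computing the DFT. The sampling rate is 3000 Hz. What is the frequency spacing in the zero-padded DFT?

Original DFT: N = 8, resolution = f_s/N = 3000/8 = 375 Hz
Zero-padded DFT: N = 64, resolution = f_s/N = 3000/64 = 375/8 Hz
Zero-padding interpolates the spectrum (finer frequency grid)
but does NOT improve the true spectral resolution (ability to resolve close frequencies).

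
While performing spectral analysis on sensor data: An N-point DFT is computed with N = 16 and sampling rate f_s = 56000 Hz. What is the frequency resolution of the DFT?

DFT frequency resolution = f_s / N
= 56000 / 16 = 3500 Hz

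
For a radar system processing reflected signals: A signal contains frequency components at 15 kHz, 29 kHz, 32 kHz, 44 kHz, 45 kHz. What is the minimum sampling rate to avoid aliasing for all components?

The highest frequency component is f_max = 45 kHz.
Nyquist rate = 2 * f_max = 2 * 45 kHz = 90 kHz.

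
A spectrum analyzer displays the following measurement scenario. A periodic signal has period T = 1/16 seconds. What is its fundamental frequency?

The fundamental frequency is the reciprocal of the period.
f = 1/T = 1/(1/16) = 16 Hz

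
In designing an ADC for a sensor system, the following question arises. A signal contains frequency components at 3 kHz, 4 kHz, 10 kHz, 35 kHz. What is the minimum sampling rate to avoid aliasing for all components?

The highest frequency component is f_max = 35 kHz.
Nyquist rate = 2 * f_max = 2 * 35 kHz = 70 kHz.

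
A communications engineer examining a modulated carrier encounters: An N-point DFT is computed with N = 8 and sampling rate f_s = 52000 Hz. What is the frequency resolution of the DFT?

DFT frequency resolution = f_s / N
= 52000 / 8 = 6500 Hz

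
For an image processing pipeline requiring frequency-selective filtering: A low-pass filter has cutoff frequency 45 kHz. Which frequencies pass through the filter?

A low-pass filter passes all frequencies below the cutoff frequency 45 kHz and attenuates higher frequencies.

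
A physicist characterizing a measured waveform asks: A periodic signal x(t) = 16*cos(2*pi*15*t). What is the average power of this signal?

Average power of A*cos(wt) is A^2/2.
P = 16^2 / 2 = 256/2 = 128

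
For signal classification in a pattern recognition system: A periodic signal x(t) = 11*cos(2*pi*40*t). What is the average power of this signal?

Average power of A*cos(wt) is A^2/2.
P = 11^2 / 2 = 121/2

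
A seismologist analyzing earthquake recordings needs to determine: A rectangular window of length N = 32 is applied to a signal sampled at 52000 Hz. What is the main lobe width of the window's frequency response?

For a rectangular window of length N,
the main lobe width in frequency is 2*f_s/N.
= 2*52000/32 = 3250 Hz
This determines the minimum frequency separation for resolving two sinusoids.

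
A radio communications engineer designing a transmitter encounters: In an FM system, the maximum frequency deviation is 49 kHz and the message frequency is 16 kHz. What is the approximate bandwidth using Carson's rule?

Carson's rule: BW = 2*(delta_f + f_m)
= 2*(49 + 16) kHz = 130 kHz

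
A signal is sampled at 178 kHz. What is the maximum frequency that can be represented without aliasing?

The maximum frequency that can be represented without aliasing
is the Nyquist frequency: f_max = f_s / 2 = 178 kHz / 2 = 89 kHz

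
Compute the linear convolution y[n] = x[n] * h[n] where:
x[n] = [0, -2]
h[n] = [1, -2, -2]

y[n] = sum_k x[k]*h[n-k]. Output length = len(x) + len(h) - 1 = 2 + 3 - 1 = 4.
y[0] = 0*1 = 0
y[1] = -2*1 + 0*-2 = -2
y[2] = -2*-2 + 0*-2 = 4
y[3] = -2*-2 = 4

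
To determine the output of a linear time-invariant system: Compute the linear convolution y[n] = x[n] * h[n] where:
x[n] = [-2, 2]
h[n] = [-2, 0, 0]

y[n] = sum_k x[k]*h[n-k]. Output length = len(x) + len(h) - 1 = 2 + 3 - 1 = 4.
y[0] = -2*-2 = 4
y[1] = 2*-2 + -2*0 = -4
y[2] = 2*0 + -2*0 = 0
y[3] = 2*0 = 0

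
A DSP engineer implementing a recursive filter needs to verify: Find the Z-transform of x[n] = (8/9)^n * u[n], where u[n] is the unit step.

The Z-transform of a^n * u[n] is z/(z-a) for |z| > |a|.
Here a = 8/9, so X(z) = z/(z - (8/9)) = 9z/(9z - 8)
ROC: |z| > 8/9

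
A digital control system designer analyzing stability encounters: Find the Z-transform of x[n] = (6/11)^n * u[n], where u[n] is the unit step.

The Z-transform of a^n * u[n] is z/(z-a) for |z| > |a|.
Here a = 6/11, so X(z) = z/(z - (6/11)) = 11z/(11z - 6)
ROC: |z| > 6/11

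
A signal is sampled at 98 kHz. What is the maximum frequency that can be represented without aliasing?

The maximum frequency that can be represented without aliasing
is the Nyquist frequency: f_max = f_s / 2 = 98 kHz / 2 = 49 kHz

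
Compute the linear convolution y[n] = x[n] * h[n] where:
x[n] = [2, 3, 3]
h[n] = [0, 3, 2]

y[n] = sum_k x[k]*h[n-k]. Output length = len(x) + len(h) - 1 = 3 + 3 - 1 = 5.
y[0] = 2*0 = 0
y[1] = 3*0 + 2*3 = 6
y[2] = 3*0 + 3*3 + 2*2 = 13
y[3] = 3*3 + 3*2 = 15
y[4] = 3*2 = 6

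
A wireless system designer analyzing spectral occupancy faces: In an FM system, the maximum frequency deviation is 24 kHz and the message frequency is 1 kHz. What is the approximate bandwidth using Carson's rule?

Carson's rule: BW = 2*(delta_f + f_m)
= 2*(24 + 1) kHz = 50 kHz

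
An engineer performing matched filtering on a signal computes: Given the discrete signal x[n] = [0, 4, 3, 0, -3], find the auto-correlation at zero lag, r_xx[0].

The auto-correlation at zero lag r_xx[0] equals the signal energy.
r_xx[0] = sum of x[n]^2 = 0^2 + 4^2 + 3^2 + 0^2 + (-3)^2
= 0 + 16 + 9 + 0 + 9 = 34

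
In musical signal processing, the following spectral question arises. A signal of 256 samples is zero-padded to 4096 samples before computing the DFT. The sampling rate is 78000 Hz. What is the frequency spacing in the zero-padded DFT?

Original DFT: N = 256, resolution = f_s/N = 78000/256 = 4875/16 Hz
Zero-padded DFT: N = 4096, resolution = f_s/N = 78000/4096 = 4875/256 Hz
Zero-padding interpolates the spectrum (finer frequency grid)
but does NOT improve the true spectral resolution (ability to resolve close frequencies).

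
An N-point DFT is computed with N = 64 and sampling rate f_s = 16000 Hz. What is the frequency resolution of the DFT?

DFT frequency resolution = f_s / N
= 16000 / 64 = 250 Hz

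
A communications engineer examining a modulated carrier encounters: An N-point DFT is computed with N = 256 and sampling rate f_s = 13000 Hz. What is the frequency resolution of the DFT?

DFT frequency resolution = f_s / N
= 13000 / 256 = 1625/32 Hz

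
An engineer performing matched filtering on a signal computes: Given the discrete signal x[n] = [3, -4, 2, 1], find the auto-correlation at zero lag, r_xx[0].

The auto-correlation at zero lag r_xx[0] equals the signal energy.
r_xx[0] = sum of x[n]^2 = 3^2 + (-4)^2 + 2^2 + 1^2
= 9 + 16 + 4 + 1 = 30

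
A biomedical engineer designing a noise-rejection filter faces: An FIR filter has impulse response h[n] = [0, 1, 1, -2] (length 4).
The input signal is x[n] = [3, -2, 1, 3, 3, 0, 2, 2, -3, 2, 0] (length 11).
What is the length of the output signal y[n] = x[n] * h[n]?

For linear convolution, the output length is:
len(y) = len(x) + len(h) - 1 = 11 + 4 - 1 = 14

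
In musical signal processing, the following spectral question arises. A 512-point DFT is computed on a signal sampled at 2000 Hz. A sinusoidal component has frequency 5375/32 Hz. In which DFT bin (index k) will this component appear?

DFT frequency resolution = f_s/N = 2000/512 = 125/32 Hz
Bin index k = f_signal / resolution = 5375/32 / 125/32 = 43
The signal frequency 5375/32 Hz falls in DFT bin k = 43.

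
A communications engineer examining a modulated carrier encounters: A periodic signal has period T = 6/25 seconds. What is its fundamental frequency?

The fundamental frequency is the reciprocal of the period.
f = 1/T = 1/(6/25) = 25/6 Hz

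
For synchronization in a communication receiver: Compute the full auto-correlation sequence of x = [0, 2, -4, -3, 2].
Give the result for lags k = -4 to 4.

r_xx[k] = sum_m x[m]*x[m+k], indexed from 0, for k = -4 to 4:
  r_xx[-4] = x[4]*x[0] = 0
  r_xx[-3] = x[3]*x[0] + x[4]*x[1] = 4
  r_xx[-2] = x[2]*x[0] + x[3]*x[1] + x[4]*x[2] = -14
  r_xx[-1] = x[1]*x[0] + x[2]*x[1] + x[3]*x[2] + x[4]*x[3] = -2
  r_xx[0] = x[0]*x[0] + x[1]*x[1] + x[2]*x[2] + x[3]*x[3] + x[4]*x[4] = 33
  r_xx[1] = x[0]*x[1] + x[1]*x[2] + x[2]*x[3] + x[3]*x[4] = -2
  r_xx[2] = x[0]*x[2] + x[1]*x[3] + x[2]*x[4] = -14
  r_xx[3] = x[0]*x[3] + x[1]*x[4] = 4
  r_xx[4] = x[0]*x[4] = 0
r_xx = [0, 4, -14, -2, 33, -2, -14, 4, 0]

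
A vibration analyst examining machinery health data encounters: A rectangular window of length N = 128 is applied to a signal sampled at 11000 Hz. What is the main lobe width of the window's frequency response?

For a rectangular window of length N,
the main lobe width in frequency is 2*f_s/N.
= 2*11000/128 = 1375/8 Hz
This determines the minimum frequency separation for resolving two sinusoids.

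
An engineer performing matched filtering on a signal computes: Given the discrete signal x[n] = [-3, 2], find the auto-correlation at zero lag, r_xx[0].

The auto-correlation at zero lag r_xx[0] equals the signal energy.
r_xx[0] = sum of x[n]^2 = (-3)^2 + 2^2
= 9 + 4 = 13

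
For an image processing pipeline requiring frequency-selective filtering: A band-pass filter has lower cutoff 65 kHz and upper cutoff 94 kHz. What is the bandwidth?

Bandwidth = f_high - f_low
= 94 kHz - 65 kHz = 29 kHz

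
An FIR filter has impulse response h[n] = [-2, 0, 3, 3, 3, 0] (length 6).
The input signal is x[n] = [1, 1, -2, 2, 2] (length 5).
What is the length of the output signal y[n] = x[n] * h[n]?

For linear convolution, the output length is:
len(y) = len(x) + len(h) - 1 = 5 + 6 - 1 = 10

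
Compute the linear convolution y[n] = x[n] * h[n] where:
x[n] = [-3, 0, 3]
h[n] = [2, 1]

y[n] = sum_k x[k]*h[n-k]. Output length = len(x) + len(h) - 1 = 3 + 2 - 1 = 4.
y[0] = -3*2 = -6
y[1] = 0*2 + -3*1 = -3
y[2] = 3*2 + 0*1 = 6
y[3] = 3*1 = 3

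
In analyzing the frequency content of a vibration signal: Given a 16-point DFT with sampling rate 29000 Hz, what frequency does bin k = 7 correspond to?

The frequency of DFT bin k is: f_k = k * f_s / N
f_7 = 7 * 29000 / 16 = 25375/2 Hz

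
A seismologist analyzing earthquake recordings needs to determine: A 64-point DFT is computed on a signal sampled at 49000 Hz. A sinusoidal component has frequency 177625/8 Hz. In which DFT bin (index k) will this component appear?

DFT frequency resolution = f_s/N = 49000/64 = 6125/8 Hz
Bin index k = f_signal / resolution = 177625/8 / 6125/8 = 29
The signal frequency 177625/8 Hz falls in DFT bin k = 29.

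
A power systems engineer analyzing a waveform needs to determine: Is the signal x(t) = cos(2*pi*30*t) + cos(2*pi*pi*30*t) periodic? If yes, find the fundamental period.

f1 = 30 Hz, f2 = 30*pi Hz
Ratio f2/f1 = pi, which is irrational.
Since the frequency ratio is irrational, no common period exists.
The signal is not periodic.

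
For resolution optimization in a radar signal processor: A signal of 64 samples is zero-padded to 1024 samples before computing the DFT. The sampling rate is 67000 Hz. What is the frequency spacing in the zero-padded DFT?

Original DFT: N = 64, resolution = f_s/N = 67000/64 = 8375/8 Hz
Zero-padded DFT: N = 1024, resolution = f_s/N = 67000/1024 = 8375/128 Hz
Zero-padding interpolates the spectrum (finer frequency grid)
but does NOT improve the true spectral resolution (ability to resolve close frequencies).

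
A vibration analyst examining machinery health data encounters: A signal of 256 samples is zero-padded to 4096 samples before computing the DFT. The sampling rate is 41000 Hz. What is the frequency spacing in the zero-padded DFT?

Original DFT: N = 256, resolution = f_s/N = 41000/256 = 5125/32 Hz
Zero-padded DFT: N = 4096, resolution = f_s/N = 41000/4096 = 5125/512 Hz
Zero-padding interpolates the spectrum (finer frequency grid)
but does NOT improve the true spectral resolution (ability to resolve close frequencies).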